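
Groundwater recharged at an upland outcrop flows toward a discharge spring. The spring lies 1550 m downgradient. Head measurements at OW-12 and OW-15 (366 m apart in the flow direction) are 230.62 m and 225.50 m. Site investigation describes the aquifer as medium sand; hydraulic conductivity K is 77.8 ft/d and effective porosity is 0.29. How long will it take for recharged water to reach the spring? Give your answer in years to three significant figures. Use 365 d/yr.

Hydraulic gradient i = (230.62 − 225.50) / 366 = 5.12 / 366 = 0.01399
K = 77.8 ft/d × 0.3048 = 23.71 m/d
q = Ki = 23.71 × 0.01399 = 0.3317 m/d
v_s = q/n_e = 0.3317/0.29 = 1.144 m/d
t = L / v = 1550 / 1.144 = 1355 d
   = 1355 / 365 = 3.71 yr

3.71 years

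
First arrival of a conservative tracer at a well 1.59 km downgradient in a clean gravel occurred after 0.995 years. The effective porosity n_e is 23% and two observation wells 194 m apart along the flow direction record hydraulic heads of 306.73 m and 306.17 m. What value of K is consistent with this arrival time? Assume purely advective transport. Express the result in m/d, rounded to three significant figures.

Hydraulic gradient i = (306.73 − 306.17) / 194 = 0.56 / 194 = 0.002887
t = 0.995 years = 363.2 d
L = 1.59 km = 1590 m
v = L / t = 1590 / 363.2 = 4.378 m/d
K = v · n / i = 4.378 × 0.23 / 0.002887 = 349 m/d

349 m/d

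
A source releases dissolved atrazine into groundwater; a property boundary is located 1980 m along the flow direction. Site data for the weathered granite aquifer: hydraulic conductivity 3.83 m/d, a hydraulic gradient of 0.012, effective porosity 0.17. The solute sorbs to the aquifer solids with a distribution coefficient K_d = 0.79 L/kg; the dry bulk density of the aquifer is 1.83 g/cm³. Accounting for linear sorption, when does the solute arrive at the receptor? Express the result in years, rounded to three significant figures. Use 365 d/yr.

191 years

Darcy flux q = K·i = 3.83 × 0.012 = 0.04596 m/d
v_s = q/n_e = 0.04596/0.17 = 0.2704 m/d
Retardation R = 1 + ρ_b·K_d/n = 1 + 1.83×0.79/0.17 = 9.504
Contaminant velocity v_c = v/R = 0.2704/9.504 = 0.02845 m/d
t = L/v_c = 1980/0.02845 = 69610 d
   = 69610/365 = 191 yr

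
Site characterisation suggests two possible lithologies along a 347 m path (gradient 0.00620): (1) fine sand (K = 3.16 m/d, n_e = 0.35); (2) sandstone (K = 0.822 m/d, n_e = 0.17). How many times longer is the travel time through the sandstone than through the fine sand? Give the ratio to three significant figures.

1.87

Unit 1 (fine sand): v = 3.16×0.0062/0.35 = 0.05598 m/d, t = 347/0.05598 = 6199 d
Unit 2 (sandstone): v = 0.822×0.0062/0.17 = 0.02998 m/d, t = 347/0.02998 = 11570 d
t(sandstone) / t(fine sand) = 11570/6199 = 1.87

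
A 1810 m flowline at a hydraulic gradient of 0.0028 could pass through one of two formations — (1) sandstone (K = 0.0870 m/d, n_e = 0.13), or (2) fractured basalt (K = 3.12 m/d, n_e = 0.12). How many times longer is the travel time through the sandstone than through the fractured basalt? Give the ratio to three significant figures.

38.9

Unit 1 (sandstone): v = 0.0870×0.0028/0.13 = 0.001874 m/d, t = 1810/0.001874 = 965900 d
Unit 2 (fractured basalt): v = 3.12×0.0028/0.12 = 0.07280 m/d, t = 1810/0.07280 = 24860 d
t(sandstone) / t(fractured basalt) = 965900/24860 = 38.9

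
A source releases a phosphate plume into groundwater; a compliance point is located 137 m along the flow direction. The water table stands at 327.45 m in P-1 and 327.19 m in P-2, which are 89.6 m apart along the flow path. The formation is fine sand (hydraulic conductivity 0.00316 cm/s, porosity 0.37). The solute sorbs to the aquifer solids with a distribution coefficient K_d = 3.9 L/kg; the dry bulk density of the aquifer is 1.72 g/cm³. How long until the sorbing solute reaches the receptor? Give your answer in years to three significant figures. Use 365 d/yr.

335 years

Hydraulic gradient i = (327.45 − 327.19) / 89.6 = 0.26 / 89.6 = 0.002902
K = 0.00316 cm/s × 864 = 2.730 m/d
q = Ki = 2.730 × 0.002902 = 0.007923 m/d
Seepage velocity v = q / n = 0.007923 / 0.37 = 0.02141 m/d
Retardation R = 1 + ρ_b·K_d/n = 1 + 1.72×3.9/0.37 = 19.13
Contaminant velocity v_c = v/R = 0.02141/19.13 = 0.001119 m/d
t = L/v_c = 137/0.001119 = 122400 d
   = 122400/365 = 335 yr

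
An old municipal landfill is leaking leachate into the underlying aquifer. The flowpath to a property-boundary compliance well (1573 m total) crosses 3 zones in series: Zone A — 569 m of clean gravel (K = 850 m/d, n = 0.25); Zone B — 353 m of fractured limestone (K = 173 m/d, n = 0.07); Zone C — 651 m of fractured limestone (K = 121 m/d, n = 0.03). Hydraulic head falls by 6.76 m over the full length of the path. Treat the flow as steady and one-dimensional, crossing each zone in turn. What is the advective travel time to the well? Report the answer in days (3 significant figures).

Continuity: the same q passes through each zone, so ΔH = q·Σ(L_j/K_j) — the zones act as resistances in series.
Σ(L/K) = 569/850 + 353/173 + 651/121 = 0.6694 + 2.040 + 5.380 = 8.090 d
q = ΔH / Σ(L/K) = 6.76 / 8.090 = 0.8356 m/d (same in every zone)
Zone A: v = q/n = 0.8356/0.25 = 3.342 m/d → t_A = 569/3.342 = 170.2 d
Zone B: v = q/n = 0.8356/0.07 = 11.94 m/d → t_B = 353/11.94 = 29.57 d
Zone C: v = q/n = 0.8356/0.03 = 27.85 m/d → t_C = 651/27.85 = 23.37 d
Total t = 170.2 + 29.57 + 23.37 = 223.2 d

223 days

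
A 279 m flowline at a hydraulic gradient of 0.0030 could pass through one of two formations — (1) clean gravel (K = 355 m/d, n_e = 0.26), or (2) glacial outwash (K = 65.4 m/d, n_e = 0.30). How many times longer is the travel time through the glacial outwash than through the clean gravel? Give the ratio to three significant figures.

Unit 1 (clean gravel): v = 355×0.0030/0.26 = 4.096 m/d, t = 279/4.096 = 68.11 d
Unit 2 (glacial outwash): v = 65.4×0.0030/0.30 = 0.6540 m/d, t = 279/0.6540 = 426.6 d
t(glacial outwash) / t(clean gravel) = 426.6/68.11 = 6.26

6.26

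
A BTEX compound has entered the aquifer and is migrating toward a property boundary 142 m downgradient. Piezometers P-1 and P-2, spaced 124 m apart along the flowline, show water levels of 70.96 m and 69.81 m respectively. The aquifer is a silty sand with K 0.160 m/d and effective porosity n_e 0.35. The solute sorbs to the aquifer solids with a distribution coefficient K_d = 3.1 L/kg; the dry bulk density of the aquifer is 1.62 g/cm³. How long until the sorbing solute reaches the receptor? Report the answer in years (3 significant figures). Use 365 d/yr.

Hydraulic gradient i = (70.96 − 69.81) / 124 = 1.15 / 124 = 0.009274
q = Ki = 0.160 × 0.009274 = 0.001484 m/d
Average linear velocity = 0.001484 / 0.35 = 0.004240 m/d
Retardation R = 1 + ρ_b·K_d/n = 1 + 1.62×3.1/0.35 = 15.35
Contaminant velocity v_c = v/R = 0.004240/15.35 = 2.762e-4 m/d
t = L/v_c = 142/2.762e-4 = 514100 d
   = 514100/365 = 1410 yr

1410 years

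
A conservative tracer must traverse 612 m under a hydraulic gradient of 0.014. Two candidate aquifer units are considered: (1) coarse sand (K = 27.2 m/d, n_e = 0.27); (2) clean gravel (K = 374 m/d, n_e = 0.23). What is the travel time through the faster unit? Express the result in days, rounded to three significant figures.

Unit 1 (coarse sand): v = 27.2×0.014/0.27 = 1.410 m/d, t = 612/1.410 = 433.9 d
Unit 2 (clean gravel): v = 374×0.014/0.23 = 22.77 m/d, t = 612/22.77 = 26.88 d
Faster unit: t = 26.9 d

26.9 days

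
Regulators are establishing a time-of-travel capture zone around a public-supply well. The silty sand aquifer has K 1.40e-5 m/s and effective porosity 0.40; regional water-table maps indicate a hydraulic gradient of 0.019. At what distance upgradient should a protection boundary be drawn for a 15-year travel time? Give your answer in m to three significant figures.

K = 1.40e-5 m/s × 86400 s/d = 1.210 m/d
q = Ki = 1.210 × 0.019 = 0.02298 m/d
Seepage velocity v = q / n = 0.02298 / 0.40 = 0.05746 m/d
T = 15 yr × 365 = 5475 d
L = v × T = 0.05746 × 5475 = 314.6 m

315 m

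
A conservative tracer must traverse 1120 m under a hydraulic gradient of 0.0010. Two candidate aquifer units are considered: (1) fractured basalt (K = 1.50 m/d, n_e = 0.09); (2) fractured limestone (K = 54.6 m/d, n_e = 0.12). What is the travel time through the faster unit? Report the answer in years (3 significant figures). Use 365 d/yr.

Unit 1 (fractured basalt): v = 1.50×0.0010/0.09 = 0.01667 m/d, t = 1120/0.01667 = 67200 d
Unit 2 (fractured limestone): v = 54.6×0.0010/0.12 = 0.4550 m/d, t = 1120/0.4550 = 2462 d
Faster: 2462 d / 365 = 6.74 yr

6.74 years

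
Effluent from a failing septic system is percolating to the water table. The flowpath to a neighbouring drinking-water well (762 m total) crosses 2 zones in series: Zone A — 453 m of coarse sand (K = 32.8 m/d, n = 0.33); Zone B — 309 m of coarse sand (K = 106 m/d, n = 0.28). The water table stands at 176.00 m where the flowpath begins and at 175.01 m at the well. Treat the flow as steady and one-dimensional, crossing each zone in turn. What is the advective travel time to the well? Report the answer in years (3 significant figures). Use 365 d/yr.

10.9 years

Total head drop ΔH = 176.00 − 175.01 = 0.99 m
Steady 1-D flow in series ⇒ the Darcy flux q is identical in every zone and the zone head losses add (resistances L/K in series).
Σ(L/K) = 453/32.8 + 309/106 = 13.81 + 2.915 = 16.73 d
q = ΔH / Σ(L/K) = 0.99 / 16.73 = 0.05919 m/d (same in every zone)
Zone A: v = q/n = 0.05919/0.33 = 0.1794 m/d → t_A = 453/0.1794 = 2526 d
Zone B: v = q/n = 0.05919/0.28 = 0.2114 m/d → t_B = 309/0.2114 = 1462 d
Total t = 2526 + 1462 = 3987 d
   = 3987 / 365 = 10.9 yr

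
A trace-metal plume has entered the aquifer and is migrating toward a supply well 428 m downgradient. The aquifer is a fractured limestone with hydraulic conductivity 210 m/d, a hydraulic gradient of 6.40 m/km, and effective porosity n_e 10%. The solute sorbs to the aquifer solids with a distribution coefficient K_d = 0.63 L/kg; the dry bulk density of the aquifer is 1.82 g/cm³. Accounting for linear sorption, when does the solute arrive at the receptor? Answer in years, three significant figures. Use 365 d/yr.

q = Ki = 210 × 0.0064 = 1.344 m/d
Average linear velocity = 1.344 / 0.10 = 13.44 m/d
Retardation R = 1 + ρ_b·K_d/n = 1 + 1.82×0.63/0.10 = 12.47
Contaminant velocity v_c = v/R = 13.44/12.47 = 1.078 m/d
t = L/v_c = 428/1.078 = 397.0 d
   = 397.0/365 = 1.09 yr

1.09 years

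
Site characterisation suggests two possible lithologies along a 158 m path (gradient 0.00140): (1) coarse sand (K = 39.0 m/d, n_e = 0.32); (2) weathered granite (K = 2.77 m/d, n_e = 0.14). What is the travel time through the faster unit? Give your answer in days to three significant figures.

926 days

Unit 1 (coarse sand): v = 39.0×0.0014/0.32 = 0.1706 m/d, t = 158/0.1706 = 926.0 d
Unit 2 (weathered granite): v = 2.77×0.0014/0.14 = 0.02770 m/d, t = 158/0.02770 = 5704 d
Faster unit: t = 926 d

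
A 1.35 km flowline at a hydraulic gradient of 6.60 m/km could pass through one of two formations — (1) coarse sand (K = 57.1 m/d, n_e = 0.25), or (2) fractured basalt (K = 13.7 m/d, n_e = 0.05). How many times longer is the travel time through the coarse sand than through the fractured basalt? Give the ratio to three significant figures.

1.20

Unit 1 (coarse sand): v = 57.1×0.0066/0.25 = 1.507 m/d, t = 1350/1.507 = 895.6 d
Unit 2 (fractured basalt): v = 13.7×0.0066/0.05 = 1.808 m/d, t = 1350/1.808 = 746.5 d
t(coarse sand) / t(fractured basalt) = 895.6/746.5 = 1.20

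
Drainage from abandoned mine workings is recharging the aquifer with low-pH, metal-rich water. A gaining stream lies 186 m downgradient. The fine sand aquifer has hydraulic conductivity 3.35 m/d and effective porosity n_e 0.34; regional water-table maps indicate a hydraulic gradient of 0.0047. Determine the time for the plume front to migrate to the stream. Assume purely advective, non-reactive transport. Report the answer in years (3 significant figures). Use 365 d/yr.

11.0 years

Darcy flux q = K·i = 3.35 × 0.0047 = 0.01575 m/d
v = Ki/n = 3.35·0.0047/0.34 = 0.04631 m/d
t = L / v = 186 / 0.04631 = 4017 d
   = 4017 / 365 = 11.0 yr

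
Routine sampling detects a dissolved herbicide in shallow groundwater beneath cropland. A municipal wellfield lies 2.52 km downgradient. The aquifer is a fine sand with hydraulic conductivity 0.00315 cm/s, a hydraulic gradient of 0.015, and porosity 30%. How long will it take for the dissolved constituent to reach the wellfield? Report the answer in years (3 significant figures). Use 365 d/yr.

K = 0.00315 cm/s × 864 = 2.722 m/d
Darcy flux q = K·i = 2.722 × 0.015 = 0.04082 m/d
Seepage velocity v = q / n = 0.04082 / 0.30 = 0.1361 m/d
L = 2.52 km = 2520 m
t = L / v = 2520 / 0.1361 = 18520 d
   = 18520 / 365 = 50.7 yr

50.7 years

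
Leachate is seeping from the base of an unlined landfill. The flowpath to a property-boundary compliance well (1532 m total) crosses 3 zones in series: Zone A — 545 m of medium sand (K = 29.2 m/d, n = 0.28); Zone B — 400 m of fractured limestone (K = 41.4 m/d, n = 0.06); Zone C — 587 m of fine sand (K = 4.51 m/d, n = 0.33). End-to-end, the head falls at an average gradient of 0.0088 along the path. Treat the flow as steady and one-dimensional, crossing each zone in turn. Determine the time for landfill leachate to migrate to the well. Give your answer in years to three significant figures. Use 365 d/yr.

For zones in series the flux q is common to all zones; the equivalent conductivity is the harmonic (thickness-weighted) mean, K_eq = L_total / Σ(L_j/K_j).
Σ(L/K) = 545/29.2 + 400/41.4 + 587/4.51 = 18.66 + 9.662 + 130.2 = 158.5 d
K_eq = L_total / Σ(L/K) = 1532 / 158.5 = 9.667 m/d
q = K_eq · i = 9.667 × 0.0088 = 0.08507 m/d (same in every zone)
Zone A: v = q/n = 0.08507/0.28 = 0.3038 m/d → t_A = 545/0.3038 = 1794 d
Zone B: v = q/n = 0.08507/0.06 = 1.418 m/d → t_B = 400/1.418 = 282.1 d
Zone C: v = q/n = 0.08507/0.33 = 0.2578 m/d → t_C = 587/0.2578 = 2277 d
Total t = 1794 + 282.1 + 2277 = 4353 d
   = 4353 / 365 = 11.9 yr

11.9 years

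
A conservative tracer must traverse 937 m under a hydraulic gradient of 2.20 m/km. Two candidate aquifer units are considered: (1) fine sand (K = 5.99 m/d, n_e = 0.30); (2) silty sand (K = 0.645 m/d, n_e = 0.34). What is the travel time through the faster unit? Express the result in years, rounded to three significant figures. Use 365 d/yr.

Unit 1 (fine sand): v = 5.99×0.0022/0.30 = 0.04393 m/d, t = 937/0.04393 = 21330 d
Unit 2 (silty sand): v = 0.645×0.0022/0.34 = 0.004174 m/d, t = 937/0.004174 = 224500 d
Faster: 21330 d / 365 = 58.4 yr

58.4 years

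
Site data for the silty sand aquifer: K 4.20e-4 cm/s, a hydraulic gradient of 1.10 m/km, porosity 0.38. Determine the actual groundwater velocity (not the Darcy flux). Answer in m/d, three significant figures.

0.00105 m/d

K = 4.20e-4 cm/s × 864 = 0.3629 m/d
Darcy flux q = K·i = 0.3629 × 0.0011 = 3.992e-4 m/d
v = Ki/n = 0.3629·0.0011/0.38 = 0.001050 m/d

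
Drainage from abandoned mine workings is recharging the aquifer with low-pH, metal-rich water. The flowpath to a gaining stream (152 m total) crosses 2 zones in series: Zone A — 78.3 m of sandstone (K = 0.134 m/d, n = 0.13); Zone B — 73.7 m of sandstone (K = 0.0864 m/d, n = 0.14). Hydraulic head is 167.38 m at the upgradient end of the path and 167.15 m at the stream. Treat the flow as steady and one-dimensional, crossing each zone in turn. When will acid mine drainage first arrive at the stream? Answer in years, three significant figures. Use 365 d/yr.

351 years

Total head drop ΔH = 167.38 − 167.15 = 0.23 m
Steady 1-D flow in series ⇒ the Darcy flux q is identical in every zone and the zone head losses add (resistances L/K in series).
Σ(L/K) = 78.3/0.134 + 73.7/0.0864 = 584.3 + 853.0 = 1437 d
q = ΔH / Σ(L/K) = 0.23 / 1437 = 1.600e-4 m/d (same in every zone)
Zone A: v = q/n = 1.600e-4/0.13 = 0.001231 m/d → t_A = 78.3/0.001231 = 63610 d
Zone B: v = q/n = 1.600e-4/0.14 = 0.001143 m/d → t_B = 73.7/0.001143 = 64480 d
Total t = 63610 + 64480 = 128100 d
   = 128100 / 365 = 351 yr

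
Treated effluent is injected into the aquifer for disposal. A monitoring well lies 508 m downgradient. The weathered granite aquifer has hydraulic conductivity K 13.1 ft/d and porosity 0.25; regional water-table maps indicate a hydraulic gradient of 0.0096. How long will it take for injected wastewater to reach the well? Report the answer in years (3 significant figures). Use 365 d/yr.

9.08 years

K = 13.1 ft/d × 0.3048 = 3.993 m/d
q = Ki = 3.993 × 0.0096 = 0.03833 m/d
v = Ki/n = 3.993·0.0096/0.25 = 0.1533 m/d
t = L / v = 508 / 0.1533 = 3313 d
   = 3313 / 365 = 9.08 yr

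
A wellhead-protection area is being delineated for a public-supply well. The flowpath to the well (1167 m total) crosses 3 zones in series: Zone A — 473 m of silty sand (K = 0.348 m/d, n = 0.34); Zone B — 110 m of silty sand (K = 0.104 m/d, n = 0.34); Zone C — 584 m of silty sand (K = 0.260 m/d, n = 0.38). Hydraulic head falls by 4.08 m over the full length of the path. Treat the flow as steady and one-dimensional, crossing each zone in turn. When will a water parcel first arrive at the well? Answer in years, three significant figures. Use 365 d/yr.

Continuity: the same q passes through each zone, so ΔH = q·Σ(L_j/K_j) — the zones act as resistances in series.
Σ(L/K) = 473/0.348 + 110/0.104 + 584/0.260 = 1359 + 1058 + 2246 = 4663 d
q = ΔH / Σ(L/K) = 4.08 / 4663 = 8.750e-4 m/d (same in every zone)
Zone A: v = q/n = 8.750e-4/0.34 = 0.002573 m/d → t_A = 473/0.002573 = 183800 d
Zone B: v = q/n = 8.750e-4/0.34 = 0.002573 m/d → t_B = 110/0.002573 = 42740 d
Zone C: v = q/n = 8.750e-4/0.38 = 0.002303 m/d → t_C = 584/0.002303 = 253600 d
Total t = 183800 + 42740 + 253600 = 480200 d
   = 480200 / 365 = 1320 yr

1320 years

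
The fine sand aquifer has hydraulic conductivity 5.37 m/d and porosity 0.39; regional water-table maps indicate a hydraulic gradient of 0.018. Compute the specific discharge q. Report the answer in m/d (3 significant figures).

0.0967 m/d

q = Ki = 5.37 × 0.018 = 0.09666 m/d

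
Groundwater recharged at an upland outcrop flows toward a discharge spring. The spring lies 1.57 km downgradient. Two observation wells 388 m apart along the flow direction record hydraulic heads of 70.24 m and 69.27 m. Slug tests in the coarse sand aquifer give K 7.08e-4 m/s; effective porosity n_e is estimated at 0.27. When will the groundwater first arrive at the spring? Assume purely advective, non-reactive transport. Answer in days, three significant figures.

2770 days

Hydraulic gradient i = (70.24 − 69.27) / 388 = 0.97 / 388 = 0.002500
K = 7.08e-4 m/s × 86400 s/d = 61.17 m/d
q = Ki = 61.17 × 0.002500 = 0.1529 m/d
v = Ki/n = 61.17·0.002500/0.27 = 0.5664 m/d
L = 1.57 km = 1570 m
t = L / v = 1570 / 0.5664 = 2772 d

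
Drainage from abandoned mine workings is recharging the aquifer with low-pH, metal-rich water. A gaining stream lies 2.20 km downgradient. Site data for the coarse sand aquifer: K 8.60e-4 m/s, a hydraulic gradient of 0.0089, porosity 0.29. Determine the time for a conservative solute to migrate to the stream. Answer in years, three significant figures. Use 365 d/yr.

2.64 years

K = 8.60e-4 m/s × 86400 s/d = 74.30 m/d
q = Ki = 74.30 × 0.0089 = 0.6613 m/d
Seepage velocity v = q / n = 0.6613 / 0.29 = 2.280 m/d
L = 2.20 km = 2200 m
t = L / v = 2200 / 2.280 = 964.8 d
   = 964.8 / 365 = 2.64 yr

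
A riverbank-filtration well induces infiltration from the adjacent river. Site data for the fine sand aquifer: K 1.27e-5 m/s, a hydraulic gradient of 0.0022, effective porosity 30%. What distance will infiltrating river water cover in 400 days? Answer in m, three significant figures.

K = 1.27e-5 m/s × 86400 s/d = 1.097 m/d
q = Ki = 1.097 × 0.0022 = 0.002414 m/d
Average linear velocity = 0.002414 / 0.30 = 0.008047 m/d
L = v × T = 0.008047 × 400 = 3.219 m

3.22 m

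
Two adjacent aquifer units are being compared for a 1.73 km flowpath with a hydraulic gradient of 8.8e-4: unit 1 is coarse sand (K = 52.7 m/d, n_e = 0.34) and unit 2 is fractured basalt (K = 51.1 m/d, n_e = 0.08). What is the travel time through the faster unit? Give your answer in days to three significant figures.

Unit 1 (coarse sand): v = 52.7×8.8e-4/0.34 = 0.1364 m/d, t = 1730/0.1364 = 12680 d
Unit 2 (fractured basalt): v = 51.1×8.8e-4/0.08 = 0.5621 m/d, t = 1730/0.5621 = 3078 d
Faster unit: t = 3080 d

3080 days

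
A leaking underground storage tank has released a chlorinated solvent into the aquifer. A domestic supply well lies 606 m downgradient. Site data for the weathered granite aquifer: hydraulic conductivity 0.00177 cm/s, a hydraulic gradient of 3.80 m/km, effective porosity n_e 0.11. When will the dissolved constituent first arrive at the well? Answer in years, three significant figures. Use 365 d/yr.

K = 0.00177 cm/s × 864 = 1.529 m/d
q = Ki = 1.529 × 0.0038 = 0.005811 m/d
v_s = q/n_e = 0.005811/0.11 = 0.05283 m/d
t = L / v = 606 / 0.05283 = 11470 d
   = 11470 / 365 = 31.4 yr

31.4 years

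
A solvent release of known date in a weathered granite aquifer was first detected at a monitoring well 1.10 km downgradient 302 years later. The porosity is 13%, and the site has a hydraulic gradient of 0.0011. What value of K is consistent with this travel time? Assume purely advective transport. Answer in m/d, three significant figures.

t = 302 years = 110200 d
L = 1.10 km = 1100 m
v = L / t = 1100 / 110200 = 0.009979 m/d
K = v · n / i = 0.009979 × 0.13 / 0.0011 = 1.18 m/d

1.18 m/d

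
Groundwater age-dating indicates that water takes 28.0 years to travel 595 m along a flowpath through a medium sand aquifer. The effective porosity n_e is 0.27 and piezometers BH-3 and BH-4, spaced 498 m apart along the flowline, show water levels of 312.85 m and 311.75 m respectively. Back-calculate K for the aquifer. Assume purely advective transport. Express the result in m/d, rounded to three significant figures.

Hydraulic gradient i = (312.85 − 311.75) / 498 = 1.10 / 498 = 0.002209
t = 28.0 years = 10220 d
v = L / t = 595 / 10220 = 0.05822 m/d
K = v · n / i = 0.05822 × 0.27 / 0.002209 = 7.12 m/d

7.12 m/d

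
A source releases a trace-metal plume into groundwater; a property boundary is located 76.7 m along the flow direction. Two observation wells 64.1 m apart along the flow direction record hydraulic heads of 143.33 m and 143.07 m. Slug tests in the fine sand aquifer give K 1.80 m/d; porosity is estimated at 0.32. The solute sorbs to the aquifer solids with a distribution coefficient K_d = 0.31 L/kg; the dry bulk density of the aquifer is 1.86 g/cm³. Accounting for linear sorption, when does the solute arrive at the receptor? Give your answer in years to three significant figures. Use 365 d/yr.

25.8 years

Hydraulic gradient i = (143.33 − 143.07) / 64.1 = 0.26 / 64.1 = 0.004056
Darcy flux q = K·i = 1.80 × 0.004056 = 0.007301 m/d
v = Ki/n = 1.80·0.004056/0.32 = 0.02282 m/d
Retardation R = 1 + ρ_b·K_d/n = 1 + 1.86×0.31/0.32 = 2.802
Contaminant velocity v_c = v/R = 0.02282/2.802 = 0.008143 m/d
t = L/v_c = 76.7/0.008143 = 9419 d
   = 9419/365 = 25.8 yr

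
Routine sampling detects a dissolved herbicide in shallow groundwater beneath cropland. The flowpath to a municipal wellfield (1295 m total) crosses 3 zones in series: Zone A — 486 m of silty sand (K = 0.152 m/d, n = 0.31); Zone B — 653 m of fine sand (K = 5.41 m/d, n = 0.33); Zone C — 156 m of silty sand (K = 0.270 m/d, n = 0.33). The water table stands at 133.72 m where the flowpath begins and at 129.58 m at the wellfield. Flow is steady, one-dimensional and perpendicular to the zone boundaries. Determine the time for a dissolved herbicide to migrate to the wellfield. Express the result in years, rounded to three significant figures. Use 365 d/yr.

1080 years

Total head drop ΔH = 133.72 − 129.58 = 4.14 m
Steady 1-D flow in series ⇒ the Darcy flux q is identical in every zone and the zone head losses add (resistances L/K in series).
Σ(L/K) = 486/0.152 + 653/5.41 + 156/0.270 = 3197 + 120.7 + 577.8 = 3896 d
q = ΔH / Σ(L/K) = 4.14 / 3896 = 0.001063 m/d (same in every zone)
Zone A: v = q/n = 0.001063/0.31 = 0.003428 m/d → t_A = 486/0.003428 = 141800 d
Zone B: v = q/n = 0.001063/0.33 = 0.003220 m/d → t_B = 653/0.003220 = 202800 d
Zone C: v = q/n = 0.001063/0.33 = 0.003220 m/d → t_C = 156/0.003220 = 48440 d
Total t = 141800 + 202800 + 48440 = 393000 d
   = 393000 / 365 = 1080 yr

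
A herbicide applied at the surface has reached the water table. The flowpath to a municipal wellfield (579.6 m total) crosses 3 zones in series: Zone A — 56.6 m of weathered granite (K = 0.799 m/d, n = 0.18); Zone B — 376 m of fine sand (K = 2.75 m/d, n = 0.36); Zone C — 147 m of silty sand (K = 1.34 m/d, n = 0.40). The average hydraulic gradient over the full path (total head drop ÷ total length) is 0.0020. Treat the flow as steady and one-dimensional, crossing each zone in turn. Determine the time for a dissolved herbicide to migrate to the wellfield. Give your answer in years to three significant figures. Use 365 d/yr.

153 years

Steady 1-D flow in series ⇒ the Darcy flux q is identical in every zone and the zone head losses add (resistances L/K in series).
Σ(L/K) = 56.6/0.799 + 376/2.75 + 147/1.34 = 70.84 + 136.7 + 109.7 = 317.3 d
K_eq = L_total / Σ(L/K) = 579.6 / 317.3 = 1.827 m/d
q = K_eq · i = 1.827 × 0.0020 = 0.003654 m/d (same in every zone)
Zone A: v = q/n = 0.003654/0.18 = 0.02030 m/d → t_A = 56.6/0.02030 = 2788 d
Zone B: v = q/n = 0.003654/0.36 = 0.01015 m/d → t_B = 376/0.01015 = 37050 d
Zone C: v = q/n = 0.003654/0.40 = 0.009134 m/d → t_C = 147/0.009134 = 16090 d
Total t = 2788 + 37050 + 16090 = 55930 d
   = 55930 / 365 = 153 yr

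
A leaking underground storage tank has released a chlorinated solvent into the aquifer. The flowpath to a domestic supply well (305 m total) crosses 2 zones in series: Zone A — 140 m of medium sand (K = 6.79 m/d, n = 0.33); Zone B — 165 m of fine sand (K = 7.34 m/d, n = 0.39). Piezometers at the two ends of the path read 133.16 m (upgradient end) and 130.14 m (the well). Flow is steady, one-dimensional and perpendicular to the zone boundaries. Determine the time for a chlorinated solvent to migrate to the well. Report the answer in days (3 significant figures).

Total head drop ΔH = 133.16 − 130.14 = 3.02 m
Continuity: the same q passes through each zone, so ΔH = q·Σ(L_j/K_j) — the zones act as resistances in series.
Σ(L/K) = 140/6.79 + 165/7.34 = 20.62 + 22.48 = 43.10 d
q = ΔH / Σ(L/K) = 3.02 / 43.10 = 0.07007 m/d (same in every zone)
Zone A: v = q/n = 0.07007/0.33 = 0.2123 m/d → t_A = 140/0.2123 = 659.3 d
Zone B: v = q/n = 0.07007/0.39 = 0.1797 m/d → t_B = 165/0.1797 = 918.3 d
Total t = 659.3 + 918.3 = 1578 d

1580 days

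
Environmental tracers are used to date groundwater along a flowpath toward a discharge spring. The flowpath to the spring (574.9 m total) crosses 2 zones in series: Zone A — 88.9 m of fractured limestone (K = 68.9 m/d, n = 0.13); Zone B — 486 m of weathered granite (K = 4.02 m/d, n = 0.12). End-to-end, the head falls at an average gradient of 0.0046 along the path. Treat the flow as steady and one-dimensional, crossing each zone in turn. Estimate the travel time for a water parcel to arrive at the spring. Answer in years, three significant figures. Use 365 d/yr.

8.85 years

Steady 1-D flow in series ⇒ the Darcy flux q is identical in every zone and the zone head losses add (resistances L/K in series).
Σ(L/K) = 88.9/68.9 + 486/4.02 = 1.290 + 120.9 = 122.2 d
K_eq = L_total / Σ(L/K) = 574.9 / 122.2 = 4.705 m/d
q = K_eq · i = 4.705 × 0.0046 = 0.02164 m/d (same in every zone)
Zone A: v = q/n = 0.02164/0.13 = 0.1665 m/d → t_A = 88.9/0.1665 = 534.0 d
Zone B: v = q/n = 0.02164/0.12 = 0.1804 m/d → t_B = 486/0.1804 = 2695 d
Total t = 534.0 + 2695 = 3229 d
   = 3229 / 365 = 8.85 yr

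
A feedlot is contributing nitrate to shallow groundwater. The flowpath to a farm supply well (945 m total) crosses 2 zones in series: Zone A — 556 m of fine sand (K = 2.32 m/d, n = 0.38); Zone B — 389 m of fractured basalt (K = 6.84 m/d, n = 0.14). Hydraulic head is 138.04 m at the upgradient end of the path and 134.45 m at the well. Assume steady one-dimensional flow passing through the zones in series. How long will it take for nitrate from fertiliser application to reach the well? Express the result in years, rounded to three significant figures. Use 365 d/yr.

60.1 years

Total head drop ΔH = 138.04 − 134.45 = 3.59 m
Steady 1-D flow in series ⇒ the Darcy flux q is identical in every zone and the zone head losses add (resistances L/K in series).
Σ(L/K) = 556/2.32 + 389/6.84 = 239.7 + 56.87 = 296.5 d
q = ΔH / Σ(L/K) = 3.59 / 296.5 = 0.01211 m/d (same in every zone)
Zone A: v = q/n = 0.01211/0.38 = 0.03186 m/d → t_A = 556/0.03186 = 17450 d
Zone B: v = q/n = 0.01211/0.14 = 0.08648 m/d → t_B = 389/0.08648 = 4498 d
Total t = 17450 + 4498 = 21950 d
   = 21950 / 365 = 60.1 yr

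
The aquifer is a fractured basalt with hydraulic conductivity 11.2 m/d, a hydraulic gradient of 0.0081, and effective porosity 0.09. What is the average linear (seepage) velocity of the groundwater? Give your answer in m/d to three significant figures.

q = Ki = 11.2 × 0.0081 = 0.09072 m/d
Seepage velocity v = q / n = 0.09072 / 0.09 = 1.008 m/d

1.01 m/d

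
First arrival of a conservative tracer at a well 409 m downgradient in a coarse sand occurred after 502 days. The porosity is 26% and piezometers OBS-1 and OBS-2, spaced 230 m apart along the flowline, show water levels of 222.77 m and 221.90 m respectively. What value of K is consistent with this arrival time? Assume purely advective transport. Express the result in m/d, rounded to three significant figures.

56.0 m/d

Hydraulic gradient i = (222.77 − 221.90) / 230 = 0.87 / 230 = 0.003783
v = L / t = 409 / 502 = 0.8147 m/d
K = v · n / i = 0.8147 × 0.26 / 0.003783 = 56.0 m/d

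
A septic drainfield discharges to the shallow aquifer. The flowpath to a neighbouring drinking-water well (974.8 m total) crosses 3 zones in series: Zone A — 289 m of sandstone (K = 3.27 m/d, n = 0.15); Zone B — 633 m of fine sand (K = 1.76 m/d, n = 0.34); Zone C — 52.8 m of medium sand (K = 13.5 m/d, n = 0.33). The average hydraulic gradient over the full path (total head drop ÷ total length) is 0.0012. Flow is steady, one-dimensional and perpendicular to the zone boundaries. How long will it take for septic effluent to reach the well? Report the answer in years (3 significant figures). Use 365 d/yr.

Steady 1-D flow in series ⇒ the Darcy flux q is identical in every zone and the zone head losses add (resistances L/K in series).
Σ(L/K) = 289/3.27 + 633/1.76 + 52.8/13.5 = 88.38 + 359.7 + 3.911 = 451.9 d
K_eq = L_total / Σ(L/K) = 974.8 / 451.9 = 2.157 m/d
q = K_eq · i = 2.157 × 0.0012 = 0.002588 m/d (same in every zone)
Zone A: v = q/n = 0.002588/0.15 = 0.01726 m/d → t_A = 289/0.01726 = 16750 d
Zone B: v = q/n = 0.002588/0.34 = 0.007613 m/d → t_B = 633/0.007613 = 83150 d
Zone C: v = q/n = 0.002588/0.33 = 0.007843 m/d → t_C = 52.8/0.007843 = 6732 d
Total t = 16750 + 83150 + 6732 = 106600 d
   = 106600 / 365 = 292 yr

292 years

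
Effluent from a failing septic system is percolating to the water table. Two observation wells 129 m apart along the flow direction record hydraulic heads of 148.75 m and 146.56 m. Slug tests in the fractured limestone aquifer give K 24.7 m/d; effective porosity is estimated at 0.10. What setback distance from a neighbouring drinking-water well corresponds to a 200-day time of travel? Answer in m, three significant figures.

839 m

Hydraulic gradient i = (148.75 − 146.56) / 129 = 2.19 / 129 = 0.01698
q = Ki = 24.7 × 0.01698 = 0.4193 m/d
Average linear velocity = 0.4193 / 0.10 = 4.193 m/d
L = v × T = 4.193 × 200 = 838.7 m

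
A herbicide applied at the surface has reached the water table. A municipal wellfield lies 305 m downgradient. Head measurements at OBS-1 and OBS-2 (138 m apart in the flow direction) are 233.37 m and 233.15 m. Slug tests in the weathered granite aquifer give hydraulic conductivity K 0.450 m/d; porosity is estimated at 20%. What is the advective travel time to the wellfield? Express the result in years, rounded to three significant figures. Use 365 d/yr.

Hydraulic gradient i = (233.37 − 233.15) / 138 = 0.22 / 138 = 0.001594
q = Ki = 0.450 × 0.001594 = 7.174e-4 m/d
Seepage velocity v = q / n = 7.174e-4 / 0.20 = 0.003587 m/d
t = L / v = 305 / 0.003587 = 85030 d
   = 85030 / 365 = 233 yr

233 years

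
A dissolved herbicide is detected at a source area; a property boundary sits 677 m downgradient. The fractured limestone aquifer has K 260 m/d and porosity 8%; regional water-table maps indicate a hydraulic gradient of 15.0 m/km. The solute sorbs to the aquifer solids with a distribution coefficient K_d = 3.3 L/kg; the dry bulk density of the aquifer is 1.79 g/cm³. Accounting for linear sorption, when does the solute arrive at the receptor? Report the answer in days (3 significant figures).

1040 days

Specific discharge q = 260 × 0.015 = 3.900 m/d
v = Ki/n = 260·0.015/0.08 = 48.75 m/d
Retardation R = 1 + ρ_b·K_d/n = 1 + 1.79×3.3/0.08 = 74.84
Contaminant velocity v_c = v/R = 48.75/74.84 = 0.6514 m/d
t = L/v_c = 677/0.6514 = 1039 d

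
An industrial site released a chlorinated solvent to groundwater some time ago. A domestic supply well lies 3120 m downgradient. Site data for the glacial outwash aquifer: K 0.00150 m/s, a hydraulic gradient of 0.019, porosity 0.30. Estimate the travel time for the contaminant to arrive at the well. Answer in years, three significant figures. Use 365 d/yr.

1.04 years

K = 0.00150 m/s × 86400 s/d = 129.6 m/d
Specific discharge q = 129.6 × 0.019 = 2.462 m/d
Seepage velocity v = q / n = 2.462 / 0.30 = 8.208 m/d
t = L / v = 3120 / 8.208 = 380.1 d
   = 380.1 / 365 = 1.04 yr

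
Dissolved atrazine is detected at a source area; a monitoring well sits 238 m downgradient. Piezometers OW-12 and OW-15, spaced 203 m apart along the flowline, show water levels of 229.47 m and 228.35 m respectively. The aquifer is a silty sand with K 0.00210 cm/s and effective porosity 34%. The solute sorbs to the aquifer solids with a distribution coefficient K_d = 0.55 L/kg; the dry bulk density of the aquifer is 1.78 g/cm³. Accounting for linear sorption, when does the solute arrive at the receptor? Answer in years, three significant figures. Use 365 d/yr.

Hydraulic gradient i = (229.47 − 228.35) / 203 = 1.12 / 203 = 0.005517
K = 0.00210 cm/s × 864 = 1.814 m/d
Specific discharge q = 1.814 × 0.005517 = 0.01001 m/d
Average linear velocity = 0.01001 / 0.34 = 0.02944 m/d
Retardation R = 1 + ρ_b·K_d/n = 1 + 1.78×0.55/0.34 = 3.879
Contaminant velocity v_c = v/R = 0.02944/3.879 = 0.007589 m/d
t = L/v_c = 238/0.007589 = 31360 d
   = 31360/365 = 85.9 yr

85.9 years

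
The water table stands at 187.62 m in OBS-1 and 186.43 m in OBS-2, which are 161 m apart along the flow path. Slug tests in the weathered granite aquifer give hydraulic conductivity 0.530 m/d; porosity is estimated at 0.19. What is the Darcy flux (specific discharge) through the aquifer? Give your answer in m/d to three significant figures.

0.00392 m/d

Hydraulic gradient i = (187.62 − 186.43) / 161 = 1.19 / 161 = 0.007391
Darcy flux q = K·i = 0.530 × 0.007391 = 0.003917 m/d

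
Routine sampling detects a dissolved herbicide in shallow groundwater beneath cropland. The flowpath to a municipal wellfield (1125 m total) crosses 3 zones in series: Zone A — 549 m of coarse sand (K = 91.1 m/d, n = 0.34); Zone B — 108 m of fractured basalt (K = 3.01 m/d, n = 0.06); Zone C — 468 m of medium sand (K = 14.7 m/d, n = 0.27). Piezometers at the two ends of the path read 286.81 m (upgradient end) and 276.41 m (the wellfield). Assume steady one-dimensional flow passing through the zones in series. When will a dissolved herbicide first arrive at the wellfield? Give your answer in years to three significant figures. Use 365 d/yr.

Total head drop ΔH = 286.81 − 276.41 = 10.40 m
Steady 1-D flow in series ⇒ the Darcy flux q is identical in every zone and the zone head losses add (resistances L/K in series).
Σ(L/K) = 549/91.1 + 108/3.01 + 468/14.7 = 6.026 + 35.88 + 31.84 = 73.74 d
q = ΔH / Σ(L/K) = 10.40 / 73.74 = 0.1410 m/d (same in every zone)
Zone A: v = q/n = 0.1410/0.34 = 0.4148 m/d → t_A = 549/0.4148 = 1324 d
Zone B: v = q/n = 0.1410/0.06 = 2.350 m/d → t_B = 108/2.350 = 45.95 d
Zone C: v = q/n = 0.1410/0.27 = 0.5223 m/d → t_C = 468/0.5223 = 896.0 d
Total t = 1324 + 45.95 + 896.0 = 2265 d
   = 2265 / 365 = 6.21 yr

6.21 years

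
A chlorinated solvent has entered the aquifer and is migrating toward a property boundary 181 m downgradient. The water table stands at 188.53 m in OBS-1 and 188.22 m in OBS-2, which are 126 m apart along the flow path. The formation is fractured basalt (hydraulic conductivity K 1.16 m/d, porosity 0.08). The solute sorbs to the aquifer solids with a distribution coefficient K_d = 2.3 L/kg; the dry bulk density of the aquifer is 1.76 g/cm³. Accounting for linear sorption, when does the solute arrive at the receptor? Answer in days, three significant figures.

Hydraulic gradient i = (188.53 − 188.22) / 126 = 0.31 / 126 = 0.002460
Darcy flux q = K·i = 1.16 × 0.002460 = 0.002854 m/d
Seepage velocity v = q / n = 0.002854 / 0.08 = 0.03567 m/d
Retardation R = 1 + ρ_b·K_d/n = 1 + 1.76×2.3/0.08 = 51.60
Contaminant velocity v_c = v/R = 0.03567/51.60 = 6.914e-4 m/d
t = L/v_c = 181/6.914e-4 = 261800 d

262000 days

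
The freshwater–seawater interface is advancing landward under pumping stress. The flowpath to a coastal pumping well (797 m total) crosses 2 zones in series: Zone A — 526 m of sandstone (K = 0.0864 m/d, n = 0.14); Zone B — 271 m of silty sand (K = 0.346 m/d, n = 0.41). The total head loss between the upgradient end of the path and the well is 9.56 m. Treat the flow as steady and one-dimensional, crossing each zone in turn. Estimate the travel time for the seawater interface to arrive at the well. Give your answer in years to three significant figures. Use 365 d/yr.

Steady 1-D flow in series ⇒ the Darcy flux q is identical in every zone and the zone head losses add (resistances L/K in series).
Σ(L/K) = 526/0.0864 + 271/0.346 = 6088 + 783.2 = 6871 d
q = ΔH / Σ(L/K) = 9.56 / 6871 = 0.001391 m/d (same in every zone)
Zone A: v = q/n = 0.001391/0.14 = 0.009938 m/d → t_A = 526/0.009938 = 52930 d
Zone B: v = q/n = 0.001391/0.41 = 0.003393 m/d → t_B = 271/0.003393 = 79860 d
Total t = 52930 + 79860 = 132800 d
   = 132800 / 365 = 364 yr

364 years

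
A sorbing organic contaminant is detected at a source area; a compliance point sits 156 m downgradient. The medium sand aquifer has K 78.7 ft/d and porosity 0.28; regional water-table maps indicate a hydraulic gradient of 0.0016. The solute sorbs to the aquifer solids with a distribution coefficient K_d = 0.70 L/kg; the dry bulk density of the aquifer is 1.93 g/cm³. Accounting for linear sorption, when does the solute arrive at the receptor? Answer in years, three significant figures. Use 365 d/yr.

18.2 years

K = 78.7 ft/d × 0.3048 = 23.99 m/d
Specific discharge q = 23.99 × 0.0016 = 0.03838 m/d
Average linear velocity = 0.03838 / 0.28 = 0.1371 m/d
Retardation R = 1 + ρ_b·K_d/n = 1 + 1.93×0.70/0.28 = 5.825
Contaminant velocity v_c = v/R = 0.1371/5.825 = 0.02353 m/d
t = L/v_c = 156/0.02353 = 6629 d
   = 6629/365 = 18.2 yr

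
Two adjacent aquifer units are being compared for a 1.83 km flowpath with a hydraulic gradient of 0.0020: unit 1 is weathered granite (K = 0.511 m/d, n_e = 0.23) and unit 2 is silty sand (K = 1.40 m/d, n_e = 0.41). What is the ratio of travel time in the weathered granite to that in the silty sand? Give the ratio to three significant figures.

Unit 1 (weathered granite): v = 0.511×0.0020/0.23 = 0.004443 m/d, t = 1830/0.004443 = 411800 d
Unit 2 (silty sand): v = 1.40×0.0020/0.41 = 0.006829 m/d, t = 1830/0.006829 = 268000 d
t(weathered granite) / t(silty sand) = 411800/268000 = 1.54

1.54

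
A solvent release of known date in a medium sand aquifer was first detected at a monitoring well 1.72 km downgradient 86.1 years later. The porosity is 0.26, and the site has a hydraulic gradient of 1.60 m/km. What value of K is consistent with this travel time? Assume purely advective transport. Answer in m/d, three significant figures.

t = 86.1 years = 31430 d
L = 1.72 km = 1720 m
v = L / t = 1720 / 31430 = 0.05473 m/d
K = v · n / i = 0.05473 × 0.26 / 0.0016 = 8.89 m/d

8.89 m/d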